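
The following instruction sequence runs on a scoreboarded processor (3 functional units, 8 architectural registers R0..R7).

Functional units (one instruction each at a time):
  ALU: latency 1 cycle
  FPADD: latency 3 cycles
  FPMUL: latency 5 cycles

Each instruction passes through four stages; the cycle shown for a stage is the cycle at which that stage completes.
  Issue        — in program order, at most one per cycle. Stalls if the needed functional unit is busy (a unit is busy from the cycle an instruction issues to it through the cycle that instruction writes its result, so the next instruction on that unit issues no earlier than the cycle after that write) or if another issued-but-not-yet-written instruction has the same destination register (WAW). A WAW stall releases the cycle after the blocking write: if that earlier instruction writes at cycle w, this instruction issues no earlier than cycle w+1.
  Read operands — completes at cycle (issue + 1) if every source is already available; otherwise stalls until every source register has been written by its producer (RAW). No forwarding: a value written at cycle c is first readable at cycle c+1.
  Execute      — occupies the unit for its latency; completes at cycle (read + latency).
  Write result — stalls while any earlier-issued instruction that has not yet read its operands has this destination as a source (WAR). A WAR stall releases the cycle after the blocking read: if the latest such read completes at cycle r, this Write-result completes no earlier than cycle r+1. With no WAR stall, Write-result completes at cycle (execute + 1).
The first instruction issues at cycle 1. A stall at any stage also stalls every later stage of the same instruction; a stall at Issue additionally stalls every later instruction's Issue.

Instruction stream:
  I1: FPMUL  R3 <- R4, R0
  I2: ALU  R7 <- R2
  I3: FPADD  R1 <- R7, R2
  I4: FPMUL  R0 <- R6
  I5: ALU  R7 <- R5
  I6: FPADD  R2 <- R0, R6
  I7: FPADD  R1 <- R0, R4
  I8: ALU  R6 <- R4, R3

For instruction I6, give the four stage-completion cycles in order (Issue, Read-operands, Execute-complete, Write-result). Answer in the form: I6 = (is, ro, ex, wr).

I6 = (11, 17, 20, 21)

I1  is:1  ro:2  ex:7  wr:8
I2  is:2  ro:3  ex:4  wr:5
I3  is:3  ro:6  ex:9  wr:10  — RAW R7: wait I2 write@5
I4  is:9  ro:10  ex:15  wr:16  — struct: FPMUL busy until I1 writes@8
I5  is:10  ro:11  ex:12  wr:13
I6  is:11  ro:17  ex:20  wr:21  — RAW R0: wait I4 write@16
I7  is:22  ro:23  ex:26  wr:27  — struct: FPADD busy until I6 writes@21
I8  is:23  ro:24  ex:25  wr:26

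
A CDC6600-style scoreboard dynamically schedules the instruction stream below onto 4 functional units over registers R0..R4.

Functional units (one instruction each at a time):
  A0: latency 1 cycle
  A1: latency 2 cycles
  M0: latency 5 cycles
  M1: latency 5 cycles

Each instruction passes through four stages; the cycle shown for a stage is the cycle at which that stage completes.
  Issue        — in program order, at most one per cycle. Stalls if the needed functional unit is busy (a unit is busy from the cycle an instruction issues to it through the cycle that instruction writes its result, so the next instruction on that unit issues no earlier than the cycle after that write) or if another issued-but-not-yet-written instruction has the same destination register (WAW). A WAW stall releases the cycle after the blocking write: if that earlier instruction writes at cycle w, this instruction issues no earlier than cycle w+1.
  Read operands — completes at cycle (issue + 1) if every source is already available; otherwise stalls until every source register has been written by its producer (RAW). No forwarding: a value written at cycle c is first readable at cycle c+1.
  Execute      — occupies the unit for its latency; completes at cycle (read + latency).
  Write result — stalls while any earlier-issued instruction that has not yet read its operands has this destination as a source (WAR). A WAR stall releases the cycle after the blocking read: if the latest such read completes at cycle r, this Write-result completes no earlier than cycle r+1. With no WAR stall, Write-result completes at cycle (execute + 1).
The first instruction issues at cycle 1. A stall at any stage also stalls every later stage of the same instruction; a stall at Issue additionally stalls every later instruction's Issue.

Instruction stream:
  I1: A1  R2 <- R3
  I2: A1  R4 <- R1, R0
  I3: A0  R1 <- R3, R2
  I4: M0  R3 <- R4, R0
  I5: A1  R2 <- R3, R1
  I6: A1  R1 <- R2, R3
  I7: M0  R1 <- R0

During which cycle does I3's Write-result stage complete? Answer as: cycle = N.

cycle = 10

I1  is:1  ro:2  ex:4  wr:5
I2  is:6  ro:7  ex:9  wr:10  — struct: A1 busy until I1 writes@5
I3  is:7  ro:8  ex:9  wr:10
I4  is:8  ro:11  ex:16  wr:17  — RAW R4: wait I2 write@10
I5  is:11  ro:18  ex:20  wr:21  — struct: A1 busy until I2 writes@10, RAW R3: wait I4 write@17
I6  is:22  ro:23  ex:25  wr:26  — struct: A1 busy until I5 writes@21
I7  is:27  ro:28  ex:33  wr:34  — WAW R1: wait I6 write@26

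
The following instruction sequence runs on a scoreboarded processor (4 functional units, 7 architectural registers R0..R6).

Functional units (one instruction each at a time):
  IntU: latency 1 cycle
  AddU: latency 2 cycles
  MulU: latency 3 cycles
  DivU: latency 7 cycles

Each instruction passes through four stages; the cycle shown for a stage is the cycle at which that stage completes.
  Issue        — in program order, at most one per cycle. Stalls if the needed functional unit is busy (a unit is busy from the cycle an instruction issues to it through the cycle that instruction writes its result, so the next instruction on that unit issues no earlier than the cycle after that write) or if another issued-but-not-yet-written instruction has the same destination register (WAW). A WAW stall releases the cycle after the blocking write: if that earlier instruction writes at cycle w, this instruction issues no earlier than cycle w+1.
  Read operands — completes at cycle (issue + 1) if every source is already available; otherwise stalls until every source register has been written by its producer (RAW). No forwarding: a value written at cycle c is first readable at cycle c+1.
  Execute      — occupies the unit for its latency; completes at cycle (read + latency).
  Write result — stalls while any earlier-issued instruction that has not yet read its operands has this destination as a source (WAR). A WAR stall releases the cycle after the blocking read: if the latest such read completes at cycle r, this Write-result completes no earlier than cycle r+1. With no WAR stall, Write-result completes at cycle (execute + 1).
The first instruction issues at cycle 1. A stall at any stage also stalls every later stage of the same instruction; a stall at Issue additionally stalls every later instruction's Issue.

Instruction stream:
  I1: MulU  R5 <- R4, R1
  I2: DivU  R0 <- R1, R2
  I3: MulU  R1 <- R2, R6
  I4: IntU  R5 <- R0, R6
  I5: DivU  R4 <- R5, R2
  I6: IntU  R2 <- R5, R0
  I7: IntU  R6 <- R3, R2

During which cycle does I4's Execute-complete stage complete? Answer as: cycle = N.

[I1] 1/2/5/6
[I2] 2/3/10/11
[I3] 7/8/11/12  (struct: MulU busy until I1 writes@6)
[I4] 8/12/13/14  (RAW R0: wait I2 write@11)
[I5] 12/15/22/23  (struct: DivU busy until I2 writes@11; RAW R5: wait I4 write@14)
[I6] 15/16/17/18  (struct: IntU busy until I4 writes@14)
[I7] 19/20/21/22  (struct: IntU busy until I6 writes@18)

cycle = 13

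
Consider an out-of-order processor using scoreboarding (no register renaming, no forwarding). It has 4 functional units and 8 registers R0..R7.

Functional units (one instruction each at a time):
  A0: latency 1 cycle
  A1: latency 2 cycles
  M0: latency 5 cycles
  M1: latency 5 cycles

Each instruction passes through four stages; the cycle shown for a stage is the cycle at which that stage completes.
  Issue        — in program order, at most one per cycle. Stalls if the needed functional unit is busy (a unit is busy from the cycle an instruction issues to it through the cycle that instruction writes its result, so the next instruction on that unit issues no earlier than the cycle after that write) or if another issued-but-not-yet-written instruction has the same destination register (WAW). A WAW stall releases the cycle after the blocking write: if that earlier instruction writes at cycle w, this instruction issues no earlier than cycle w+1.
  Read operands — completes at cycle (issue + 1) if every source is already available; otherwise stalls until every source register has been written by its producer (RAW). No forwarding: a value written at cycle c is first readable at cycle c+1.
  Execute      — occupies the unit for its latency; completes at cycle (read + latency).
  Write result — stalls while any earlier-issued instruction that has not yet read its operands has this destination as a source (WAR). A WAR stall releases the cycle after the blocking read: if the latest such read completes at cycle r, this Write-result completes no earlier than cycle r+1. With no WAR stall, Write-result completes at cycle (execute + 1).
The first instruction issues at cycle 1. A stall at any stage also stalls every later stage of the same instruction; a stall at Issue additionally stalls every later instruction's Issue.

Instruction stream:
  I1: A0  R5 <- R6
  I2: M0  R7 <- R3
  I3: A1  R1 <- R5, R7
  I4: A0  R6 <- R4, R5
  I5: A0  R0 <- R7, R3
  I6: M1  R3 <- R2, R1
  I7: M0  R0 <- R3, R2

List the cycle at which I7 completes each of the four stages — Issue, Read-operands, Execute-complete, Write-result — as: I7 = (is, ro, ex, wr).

I7 = (13, 21, 26, 27)

1) issue 1, read 2, done 3, write 4
2) issue 2, read 3, done 8, write 9
3) issue 3, read 10, done 12, write 13  <RAW R7: wait I2 write@9>
4) issue 5, read 6, done 7, write 8  <struct: A0 busy until I1 writes@4>
5) issue 9, read 10, done 11, write 12  <struct: A0 busy until I4 writes@8>
6) issue 10, read 14, done 19, write 20  <RAW R1: wait I3 write@13>
7) issue 13, read 21, done 26, write 27  <WAW R0: wait I5 write@12 / RAW R3: wait I6 write@20>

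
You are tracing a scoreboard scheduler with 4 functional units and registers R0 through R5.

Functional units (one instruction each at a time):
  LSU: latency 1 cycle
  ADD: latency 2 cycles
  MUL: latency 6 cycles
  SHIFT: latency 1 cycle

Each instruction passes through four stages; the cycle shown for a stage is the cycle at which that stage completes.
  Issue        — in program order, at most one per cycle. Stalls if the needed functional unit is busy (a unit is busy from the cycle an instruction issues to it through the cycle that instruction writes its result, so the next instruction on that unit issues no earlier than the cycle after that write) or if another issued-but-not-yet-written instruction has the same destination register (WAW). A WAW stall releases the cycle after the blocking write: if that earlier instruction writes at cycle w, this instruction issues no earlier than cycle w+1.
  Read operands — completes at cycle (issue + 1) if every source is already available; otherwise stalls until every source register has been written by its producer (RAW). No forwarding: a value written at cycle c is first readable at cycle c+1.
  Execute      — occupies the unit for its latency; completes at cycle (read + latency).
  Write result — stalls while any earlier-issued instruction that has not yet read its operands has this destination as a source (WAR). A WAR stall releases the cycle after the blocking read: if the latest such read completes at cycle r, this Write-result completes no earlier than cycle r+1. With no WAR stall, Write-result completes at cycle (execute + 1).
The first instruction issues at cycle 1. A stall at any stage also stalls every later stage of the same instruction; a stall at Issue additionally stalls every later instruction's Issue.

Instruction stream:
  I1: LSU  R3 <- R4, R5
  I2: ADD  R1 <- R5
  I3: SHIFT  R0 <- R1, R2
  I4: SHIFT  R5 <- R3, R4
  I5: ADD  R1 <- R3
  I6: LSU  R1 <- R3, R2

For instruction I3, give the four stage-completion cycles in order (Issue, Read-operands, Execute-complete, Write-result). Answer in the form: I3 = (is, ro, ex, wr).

c1: issue I1 (LSU)
c2: I1 read-ops; issue I2 (ADD)
c3: I1 finished on LSU; I2 read-ops; issue I3 (SHIFT)
c4: I1→R3
c5: I2 finished on ADD
c6: I2→R1
c7: I3 read-ops
c8: I3 finished on SHIFT
c9: I3→R0
c10: issue I4 (SHIFT)
c11: I4 read-ops; issue I5 (ADD)
c12: I4 finished on SHIFT; I5 read-ops
c13: I4→R5
c14: I5 finished on ADD
c15: I5→R1
c16: issue I6 (LSU)
c17: I6 read-ops
c18: I6 finished on LSU
c19: I6→R1

I3 = (3, 7, 8, 9)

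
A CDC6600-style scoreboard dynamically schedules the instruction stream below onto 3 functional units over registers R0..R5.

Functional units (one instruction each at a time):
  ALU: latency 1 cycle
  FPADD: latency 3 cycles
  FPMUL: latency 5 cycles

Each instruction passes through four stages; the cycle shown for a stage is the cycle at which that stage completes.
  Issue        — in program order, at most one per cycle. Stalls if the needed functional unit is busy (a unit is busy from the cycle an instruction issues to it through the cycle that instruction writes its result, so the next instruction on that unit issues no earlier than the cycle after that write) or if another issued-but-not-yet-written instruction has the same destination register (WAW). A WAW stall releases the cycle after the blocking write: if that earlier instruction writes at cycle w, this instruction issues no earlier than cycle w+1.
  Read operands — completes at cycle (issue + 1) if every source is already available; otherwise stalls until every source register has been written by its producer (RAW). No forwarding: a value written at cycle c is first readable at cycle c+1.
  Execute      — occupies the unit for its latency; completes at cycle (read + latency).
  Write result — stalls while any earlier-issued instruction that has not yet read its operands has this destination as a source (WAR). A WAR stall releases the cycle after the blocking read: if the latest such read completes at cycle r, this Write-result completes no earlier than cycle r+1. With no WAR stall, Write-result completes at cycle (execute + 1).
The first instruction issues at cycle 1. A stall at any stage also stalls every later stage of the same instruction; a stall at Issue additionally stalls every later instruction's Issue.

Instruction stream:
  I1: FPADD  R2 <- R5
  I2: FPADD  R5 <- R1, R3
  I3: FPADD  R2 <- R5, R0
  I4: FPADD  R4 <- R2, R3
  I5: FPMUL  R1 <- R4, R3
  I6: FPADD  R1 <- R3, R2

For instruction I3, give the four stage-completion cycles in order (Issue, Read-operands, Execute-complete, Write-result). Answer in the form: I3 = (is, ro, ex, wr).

I3 = (13, 14, 17, 18)

[I1] 1/2/5/6
[I2] 7/8/11/12  (struct: FPADD busy until I1 writes@6)
[I3] 13/14/17/18  (struct: FPADD busy until I2 writes@12)
[I4] 19/20/23/24  (struct: FPADD busy until I3 writes@18)
[I5] 20/25/30/31  (RAW R4: wait I4 write@24)
[I6] 32/33/36/37  (WAW R1: wait I5 write@31)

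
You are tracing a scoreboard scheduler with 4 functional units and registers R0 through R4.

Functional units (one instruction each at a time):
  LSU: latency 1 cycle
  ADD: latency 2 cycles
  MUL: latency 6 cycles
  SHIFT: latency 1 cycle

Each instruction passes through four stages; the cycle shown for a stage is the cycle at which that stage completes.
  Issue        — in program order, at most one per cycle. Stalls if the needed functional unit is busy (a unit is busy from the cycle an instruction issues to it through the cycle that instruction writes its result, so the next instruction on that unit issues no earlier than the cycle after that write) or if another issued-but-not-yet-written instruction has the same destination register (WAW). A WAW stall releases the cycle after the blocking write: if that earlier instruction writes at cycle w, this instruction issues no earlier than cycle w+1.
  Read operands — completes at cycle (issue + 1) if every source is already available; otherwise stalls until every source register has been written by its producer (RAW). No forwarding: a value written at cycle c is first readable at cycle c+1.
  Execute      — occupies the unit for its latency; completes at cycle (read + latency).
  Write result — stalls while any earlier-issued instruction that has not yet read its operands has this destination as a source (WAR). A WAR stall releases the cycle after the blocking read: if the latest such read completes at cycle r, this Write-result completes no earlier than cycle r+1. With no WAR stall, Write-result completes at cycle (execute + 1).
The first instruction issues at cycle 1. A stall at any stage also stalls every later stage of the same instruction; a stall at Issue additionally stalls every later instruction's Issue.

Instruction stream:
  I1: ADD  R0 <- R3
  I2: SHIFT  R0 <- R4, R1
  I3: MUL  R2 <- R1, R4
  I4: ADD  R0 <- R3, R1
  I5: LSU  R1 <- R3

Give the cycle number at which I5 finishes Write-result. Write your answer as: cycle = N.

I1  is:1  ro:2  ex:4  wr:5
I2  is:6  ro:7  ex:8  wr:9  — WAW R0: wait I1 write@5
I3  is:7  ro:8  ex:14  wr:15
I4  is:10  ro:11  ex:13  wr:14  — WAW R0: wait I2 write@9
I5  is:11  ro:12  ex:13  wr:14

cycle = 14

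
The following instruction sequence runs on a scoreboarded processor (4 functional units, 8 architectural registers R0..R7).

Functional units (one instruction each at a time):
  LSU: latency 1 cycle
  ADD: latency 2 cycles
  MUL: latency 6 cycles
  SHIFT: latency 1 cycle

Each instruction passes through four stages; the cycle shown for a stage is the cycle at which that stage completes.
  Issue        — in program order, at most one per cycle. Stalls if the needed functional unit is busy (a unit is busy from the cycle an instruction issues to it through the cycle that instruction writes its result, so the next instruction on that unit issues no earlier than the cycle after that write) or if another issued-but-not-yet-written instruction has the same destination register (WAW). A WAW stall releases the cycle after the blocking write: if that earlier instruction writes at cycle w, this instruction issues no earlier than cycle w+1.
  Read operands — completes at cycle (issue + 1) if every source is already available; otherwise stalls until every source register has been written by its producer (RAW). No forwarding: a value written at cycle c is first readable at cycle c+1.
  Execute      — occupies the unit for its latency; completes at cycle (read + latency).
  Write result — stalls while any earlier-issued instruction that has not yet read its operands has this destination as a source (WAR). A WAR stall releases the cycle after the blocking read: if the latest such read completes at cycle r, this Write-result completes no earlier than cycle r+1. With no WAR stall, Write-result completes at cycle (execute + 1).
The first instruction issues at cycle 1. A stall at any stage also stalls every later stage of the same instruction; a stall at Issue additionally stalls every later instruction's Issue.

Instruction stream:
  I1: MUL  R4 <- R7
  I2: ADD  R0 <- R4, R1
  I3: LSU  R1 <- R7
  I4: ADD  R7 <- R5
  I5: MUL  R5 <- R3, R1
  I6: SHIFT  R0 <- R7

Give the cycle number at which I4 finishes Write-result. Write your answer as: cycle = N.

cycle = 18

c1: issue I1 (MUL)
c2: I1 read-ops | issue I2 (ADD)
c3: issue I3 (LSU)
c4: I3 read-ops
c5: I3 finished on LSU
c8: I1 finished on MUL
c9: I1→R4
c10: I2 read-ops
c11: I3→R1
c12: I2 finished on ADD
c13: I2→R0
c14: issue I4 (ADD)
c15: I4 read-ops | issue I5 (MUL)
c16: I5 read-ops | issue I6 (SHIFT)
c17: I4 finished on ADD
c18: I4→R7
c19: I6 read-ops
c20: I6 finished on SHIFT
c21: I6→R0
c22: I5 finished on MUL
c23: I5→R5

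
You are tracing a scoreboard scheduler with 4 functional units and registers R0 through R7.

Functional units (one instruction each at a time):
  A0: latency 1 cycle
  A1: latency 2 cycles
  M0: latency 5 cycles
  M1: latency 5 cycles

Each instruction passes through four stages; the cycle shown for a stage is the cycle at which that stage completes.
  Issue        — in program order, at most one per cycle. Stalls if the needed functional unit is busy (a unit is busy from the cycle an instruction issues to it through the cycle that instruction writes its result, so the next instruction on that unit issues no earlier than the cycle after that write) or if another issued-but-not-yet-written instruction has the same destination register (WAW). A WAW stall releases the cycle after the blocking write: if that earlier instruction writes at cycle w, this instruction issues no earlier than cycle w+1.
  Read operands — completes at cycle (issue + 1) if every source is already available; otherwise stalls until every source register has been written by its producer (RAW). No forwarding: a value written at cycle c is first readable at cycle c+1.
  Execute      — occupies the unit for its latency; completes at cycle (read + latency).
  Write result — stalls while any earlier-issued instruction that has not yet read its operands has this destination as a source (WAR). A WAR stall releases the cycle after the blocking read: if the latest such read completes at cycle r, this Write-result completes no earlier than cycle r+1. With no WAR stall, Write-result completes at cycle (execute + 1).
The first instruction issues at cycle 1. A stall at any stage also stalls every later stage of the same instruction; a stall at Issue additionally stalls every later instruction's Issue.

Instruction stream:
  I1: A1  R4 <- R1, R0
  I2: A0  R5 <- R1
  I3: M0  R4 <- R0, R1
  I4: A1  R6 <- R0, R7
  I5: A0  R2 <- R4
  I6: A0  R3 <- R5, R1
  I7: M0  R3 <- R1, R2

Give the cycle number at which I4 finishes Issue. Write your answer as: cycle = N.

  I1 | 1 | 2 | 4 | 5
  I2 | 2 | 3 | 4 | 5
  I3 | 6 | 7 | 12 | 13   WAW R4: wait I1 write@5
  I4 | 7 | 8 | 10 | 11
  I5 | 8 | 14 | 15 | 16   RAW R4: wait I3 write@13
  I6 | 17 | 18 | 19 | 20   struct: A0 busy until I5 writes@16
  I7 | 21 | 22 | 27 | 28   WAW R3: wait I6 write@20

cycle = 7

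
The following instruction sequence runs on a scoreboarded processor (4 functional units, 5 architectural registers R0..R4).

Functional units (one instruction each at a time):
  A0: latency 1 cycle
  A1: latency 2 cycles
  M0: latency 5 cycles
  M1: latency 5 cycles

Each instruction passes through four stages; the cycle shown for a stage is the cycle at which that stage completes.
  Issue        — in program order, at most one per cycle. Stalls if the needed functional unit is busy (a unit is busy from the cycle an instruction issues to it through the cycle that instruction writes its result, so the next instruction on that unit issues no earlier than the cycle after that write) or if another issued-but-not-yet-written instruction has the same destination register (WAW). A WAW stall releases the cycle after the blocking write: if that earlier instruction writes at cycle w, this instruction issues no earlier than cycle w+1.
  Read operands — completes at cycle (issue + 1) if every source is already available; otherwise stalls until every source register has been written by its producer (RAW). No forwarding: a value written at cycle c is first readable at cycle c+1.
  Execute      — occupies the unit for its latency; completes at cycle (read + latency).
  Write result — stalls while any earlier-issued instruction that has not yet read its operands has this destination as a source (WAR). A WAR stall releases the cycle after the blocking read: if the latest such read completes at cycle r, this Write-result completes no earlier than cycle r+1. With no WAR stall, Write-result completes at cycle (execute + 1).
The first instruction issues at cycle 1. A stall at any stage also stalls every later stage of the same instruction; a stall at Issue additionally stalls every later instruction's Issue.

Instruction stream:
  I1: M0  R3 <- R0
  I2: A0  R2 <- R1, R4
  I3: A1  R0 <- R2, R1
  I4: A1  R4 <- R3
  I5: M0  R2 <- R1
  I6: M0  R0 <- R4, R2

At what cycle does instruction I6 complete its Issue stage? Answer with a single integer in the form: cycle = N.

cycle = 19

[I1] 1/2/7/8
[I2] 2/3/4/5
[I3] 3/6/8/9  (RAW R2: wait I2 write@5)
[I4] 10/11/13/14  (struct: A1 busy until I3 writes@9)
[I5] 11/12/17/18
[I6] 19/20/25/26  (struct: M0 busy until I5 writes@18)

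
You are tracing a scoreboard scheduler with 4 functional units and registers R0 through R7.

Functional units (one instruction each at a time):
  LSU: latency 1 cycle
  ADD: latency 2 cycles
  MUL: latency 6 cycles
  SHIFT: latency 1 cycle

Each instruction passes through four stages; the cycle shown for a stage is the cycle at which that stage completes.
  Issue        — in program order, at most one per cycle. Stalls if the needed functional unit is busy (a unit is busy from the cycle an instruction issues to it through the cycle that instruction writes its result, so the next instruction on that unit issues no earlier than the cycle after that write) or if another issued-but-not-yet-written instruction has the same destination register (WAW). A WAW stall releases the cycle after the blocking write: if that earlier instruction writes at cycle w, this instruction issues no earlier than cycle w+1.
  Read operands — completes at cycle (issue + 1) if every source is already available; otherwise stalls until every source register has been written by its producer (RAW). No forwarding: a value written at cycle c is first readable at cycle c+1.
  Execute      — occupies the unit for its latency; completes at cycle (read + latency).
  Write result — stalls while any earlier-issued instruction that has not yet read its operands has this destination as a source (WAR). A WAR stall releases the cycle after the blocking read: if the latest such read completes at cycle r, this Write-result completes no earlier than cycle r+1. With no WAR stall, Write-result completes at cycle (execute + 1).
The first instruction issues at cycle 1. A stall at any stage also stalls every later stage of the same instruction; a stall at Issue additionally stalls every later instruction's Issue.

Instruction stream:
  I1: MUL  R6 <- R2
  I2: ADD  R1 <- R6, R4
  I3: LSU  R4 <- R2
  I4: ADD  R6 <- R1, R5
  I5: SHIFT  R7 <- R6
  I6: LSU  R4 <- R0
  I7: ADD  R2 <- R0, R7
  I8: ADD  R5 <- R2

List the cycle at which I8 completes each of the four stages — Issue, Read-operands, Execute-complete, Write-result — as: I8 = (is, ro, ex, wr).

[1] I1 dispatched to MUL
[2] I1 operands ready, I2 dispatched to ADD
[3] I3 dispatched to LSU
[4] I3 operands ready
[5] I3 complete
[8] I1 complete
[9] R6←I1
[10] I2 operands ready
[11] R4←I3
[12] I2 complete
[13] R1←I2
[14] I4 dispatched to ADD
[15] I4 operands ready, I5 dispatched to SHIFT
[16] I6 dispatched to LSU
[17] I4 complete, I6 operands ready
[18] R6←I4, I6 complete
[19] I5 operands ready, R4←I6, I7 dispatched to ADD
[20] I5 complete
[21] R7←I5
[22] I7 operands ready
[24] I7 complete
[25] R2←I7
[26] I8 dispatched to ADD
[27] I8 operands ready
[29] I8 complete
[30] R5←I8

I8 = (26, 27, 29, 30)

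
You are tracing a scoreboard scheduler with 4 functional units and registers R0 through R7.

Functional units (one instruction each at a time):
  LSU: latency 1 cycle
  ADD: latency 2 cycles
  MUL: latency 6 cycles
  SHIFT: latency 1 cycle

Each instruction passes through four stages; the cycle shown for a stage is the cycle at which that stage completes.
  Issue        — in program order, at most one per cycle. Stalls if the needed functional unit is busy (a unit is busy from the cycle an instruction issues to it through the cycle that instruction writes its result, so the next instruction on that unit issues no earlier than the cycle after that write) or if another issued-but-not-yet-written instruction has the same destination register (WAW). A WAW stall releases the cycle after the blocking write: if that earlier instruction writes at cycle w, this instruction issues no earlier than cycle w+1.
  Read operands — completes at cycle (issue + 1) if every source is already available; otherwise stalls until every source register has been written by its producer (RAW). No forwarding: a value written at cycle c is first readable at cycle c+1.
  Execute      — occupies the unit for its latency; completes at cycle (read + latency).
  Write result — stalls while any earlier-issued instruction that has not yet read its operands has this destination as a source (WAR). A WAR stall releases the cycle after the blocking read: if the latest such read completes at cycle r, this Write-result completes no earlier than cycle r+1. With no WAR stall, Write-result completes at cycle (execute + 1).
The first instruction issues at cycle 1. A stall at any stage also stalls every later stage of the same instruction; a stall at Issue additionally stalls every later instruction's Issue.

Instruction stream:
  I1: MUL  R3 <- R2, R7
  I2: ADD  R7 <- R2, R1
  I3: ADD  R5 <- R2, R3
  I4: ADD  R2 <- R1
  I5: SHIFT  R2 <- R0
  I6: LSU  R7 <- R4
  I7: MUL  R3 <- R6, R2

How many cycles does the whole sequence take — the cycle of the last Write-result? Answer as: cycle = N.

[I1] 1/2/8/9
[I2] 2/3/5/6
[I3] 7/10/12/13  (struct: ADD busy until I2 writes@6; RAW R3: wait I1 write@9)
[I4] 14/15/17/18  (struct: ADD busy until I3 writes@13)
[I5] 19/20/21/22  (WAW R2: wait I4 write@18)
[I6] 20/21/22/23
[I7] 21/23/29/30  (RAW R2: wait I5 write@22)

cycle = 30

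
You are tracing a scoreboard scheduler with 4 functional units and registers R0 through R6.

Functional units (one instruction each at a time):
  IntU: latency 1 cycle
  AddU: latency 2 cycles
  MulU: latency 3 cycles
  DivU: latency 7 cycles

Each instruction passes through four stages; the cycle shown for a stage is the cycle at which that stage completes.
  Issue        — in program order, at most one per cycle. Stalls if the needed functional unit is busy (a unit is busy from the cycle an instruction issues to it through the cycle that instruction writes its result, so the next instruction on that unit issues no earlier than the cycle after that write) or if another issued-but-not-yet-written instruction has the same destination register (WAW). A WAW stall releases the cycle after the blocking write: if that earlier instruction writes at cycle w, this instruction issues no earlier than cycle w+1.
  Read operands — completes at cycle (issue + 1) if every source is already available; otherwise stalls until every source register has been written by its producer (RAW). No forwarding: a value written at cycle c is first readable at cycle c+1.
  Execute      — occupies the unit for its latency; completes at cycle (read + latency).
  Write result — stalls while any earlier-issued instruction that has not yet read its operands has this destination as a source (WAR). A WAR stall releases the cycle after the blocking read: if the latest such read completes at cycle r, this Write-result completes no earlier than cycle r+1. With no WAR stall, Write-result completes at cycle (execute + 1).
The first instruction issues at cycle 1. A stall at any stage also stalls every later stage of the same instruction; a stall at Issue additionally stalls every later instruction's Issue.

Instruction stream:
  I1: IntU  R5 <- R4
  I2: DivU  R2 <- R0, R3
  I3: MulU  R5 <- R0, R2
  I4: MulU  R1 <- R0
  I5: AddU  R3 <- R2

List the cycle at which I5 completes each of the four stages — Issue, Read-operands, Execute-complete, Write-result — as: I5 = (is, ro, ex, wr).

c1: I1 dispatched to IntU
c2: I1 operands ready | I2 dispatched to DivU
c3: I1 complete | I2 operands ready
c4: R5←I1
c5: I3 dispatched to MulU
c10: I2 complete
c11: R2←I2
c12: I3 operands ready
c15: I3 complete
c16: R5←I3
c17: I4 dispatched to MulU
c18: I4 operands ready | I5 dispatched to AddU
c19: I5 operands ready
c21: I4 complete | I5 complete
c22: R1←I4 | R3←I5

I5 = (18, 19, 21, 22)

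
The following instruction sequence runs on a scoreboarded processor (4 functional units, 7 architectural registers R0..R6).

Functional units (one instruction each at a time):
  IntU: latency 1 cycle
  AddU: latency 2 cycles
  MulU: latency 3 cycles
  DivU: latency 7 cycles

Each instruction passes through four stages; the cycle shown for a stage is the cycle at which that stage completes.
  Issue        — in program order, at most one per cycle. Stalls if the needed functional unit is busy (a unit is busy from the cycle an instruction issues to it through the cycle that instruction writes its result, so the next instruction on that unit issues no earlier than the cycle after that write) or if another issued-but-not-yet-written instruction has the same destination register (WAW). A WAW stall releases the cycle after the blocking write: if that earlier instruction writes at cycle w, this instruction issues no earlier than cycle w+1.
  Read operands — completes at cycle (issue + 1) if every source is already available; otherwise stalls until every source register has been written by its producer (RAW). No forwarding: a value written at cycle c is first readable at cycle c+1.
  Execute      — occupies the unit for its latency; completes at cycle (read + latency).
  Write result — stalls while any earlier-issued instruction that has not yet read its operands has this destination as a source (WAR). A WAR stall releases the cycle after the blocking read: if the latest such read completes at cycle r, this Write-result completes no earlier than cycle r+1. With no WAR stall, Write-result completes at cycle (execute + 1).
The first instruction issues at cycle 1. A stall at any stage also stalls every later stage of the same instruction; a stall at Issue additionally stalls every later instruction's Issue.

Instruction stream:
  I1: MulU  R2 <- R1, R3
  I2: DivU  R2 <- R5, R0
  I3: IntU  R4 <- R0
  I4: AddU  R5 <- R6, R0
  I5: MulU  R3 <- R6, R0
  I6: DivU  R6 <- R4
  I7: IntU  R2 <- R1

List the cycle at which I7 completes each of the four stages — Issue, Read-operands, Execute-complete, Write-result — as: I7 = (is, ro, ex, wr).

c1: issue I1 (MulU)
c2: I1 read-ops
c5: I1 finished on MulU
c6: I1→R2
c7: issue I2 (DivU)
c8: I2 read-ops; issue I3 (IntU)
c9: I3 read-ops; issue I4 (AddU)
c10: I3 finished on IntU; I4 read-ops; issue I5 (MulU)
c11: I3→R4; I5 read-ops
c12: I4 finished on AddU
c13: I4→R5
c14: I5 finished on MulU
c15: I2 finished on DivU; I5→R3
c16: I2→R2
c17: issue I6 (DivU)
c18: I6 read-ops; issue I7 (IntU)
c19: I7 read-ops
c20: I7 finished on IntU
c21: I7→R2
c25: I6 finished on DivU
c26: I6→R6

I7 = (18, 19, 20, 21)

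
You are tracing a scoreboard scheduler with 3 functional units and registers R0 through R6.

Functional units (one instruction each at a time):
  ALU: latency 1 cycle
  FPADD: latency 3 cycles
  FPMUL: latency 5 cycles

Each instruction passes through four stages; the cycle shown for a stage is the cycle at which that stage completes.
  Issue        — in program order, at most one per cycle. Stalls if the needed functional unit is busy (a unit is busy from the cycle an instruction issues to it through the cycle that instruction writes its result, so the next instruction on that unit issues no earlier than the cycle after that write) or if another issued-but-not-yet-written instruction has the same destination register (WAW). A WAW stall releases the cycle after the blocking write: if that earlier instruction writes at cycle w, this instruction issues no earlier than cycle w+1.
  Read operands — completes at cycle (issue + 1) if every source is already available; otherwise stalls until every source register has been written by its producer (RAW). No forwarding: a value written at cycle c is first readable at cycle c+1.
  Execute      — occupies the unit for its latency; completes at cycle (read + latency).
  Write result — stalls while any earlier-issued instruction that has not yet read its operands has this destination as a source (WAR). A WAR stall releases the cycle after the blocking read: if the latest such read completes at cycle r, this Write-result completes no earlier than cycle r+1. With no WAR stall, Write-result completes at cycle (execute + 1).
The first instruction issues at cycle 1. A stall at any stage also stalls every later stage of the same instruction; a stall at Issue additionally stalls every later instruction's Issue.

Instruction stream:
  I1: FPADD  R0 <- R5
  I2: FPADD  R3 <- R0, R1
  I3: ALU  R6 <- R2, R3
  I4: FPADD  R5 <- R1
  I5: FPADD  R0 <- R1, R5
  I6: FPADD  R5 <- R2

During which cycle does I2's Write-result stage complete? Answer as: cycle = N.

t=1  I1→FPADD
t=2  I1 RO
t=5  I1 EX
t=6  I1 WR R0
t=7  I2→FPADD
t=8  I2 RO; I3→ALU
t=11  I2 EX
t=12  I2 WR R3
t=13  I3 RO; I4→FPADD
t=14  I3 EX; I4 RO
t=15  I3 WR R6
t=17  I4 EX
t=18  I4 WR R5
t=19  I5→FPADD
t=20  I5 RO
t=23  I5 EX
t=24  I5 WR R0
t=25  I6→FPADD
t=26  I6 RO
t=29  I6 EX
t=30  I6 WR R5

cycle = 12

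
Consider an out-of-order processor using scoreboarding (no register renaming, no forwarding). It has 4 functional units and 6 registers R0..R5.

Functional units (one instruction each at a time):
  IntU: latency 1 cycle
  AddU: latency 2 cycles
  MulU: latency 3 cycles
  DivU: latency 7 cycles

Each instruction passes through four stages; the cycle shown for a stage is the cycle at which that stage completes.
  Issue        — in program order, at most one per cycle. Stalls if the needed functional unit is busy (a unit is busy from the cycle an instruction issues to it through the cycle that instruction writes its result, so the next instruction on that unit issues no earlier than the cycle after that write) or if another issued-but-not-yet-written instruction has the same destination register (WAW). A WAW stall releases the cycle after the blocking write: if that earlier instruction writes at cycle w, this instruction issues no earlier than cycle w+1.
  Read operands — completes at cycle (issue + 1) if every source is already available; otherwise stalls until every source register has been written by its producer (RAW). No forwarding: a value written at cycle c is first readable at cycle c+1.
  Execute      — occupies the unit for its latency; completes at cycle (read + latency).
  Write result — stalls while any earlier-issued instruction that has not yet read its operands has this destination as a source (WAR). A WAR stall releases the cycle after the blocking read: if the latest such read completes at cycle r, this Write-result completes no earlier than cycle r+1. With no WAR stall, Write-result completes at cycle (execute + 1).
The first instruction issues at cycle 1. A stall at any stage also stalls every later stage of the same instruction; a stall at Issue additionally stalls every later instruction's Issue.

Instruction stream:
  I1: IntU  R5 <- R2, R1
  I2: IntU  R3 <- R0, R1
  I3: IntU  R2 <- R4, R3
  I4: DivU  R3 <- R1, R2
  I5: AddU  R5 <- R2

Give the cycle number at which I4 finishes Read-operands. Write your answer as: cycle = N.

1) issue 1, read 2, done 3, write 4
2) issue 5, read 6, done 7, write 8  <struct: IntU busy until I1 writes@4>
3) issue 9, read 10, done 11, write 12  <struct: IntU busy until I2 writes@8>
4) issue 10, read 13, done 20, write 21  <RAW R2: wait I3 write@12>
5) issue 11, read 13, done 15, write 16  <RAW R2: wait I3 write@12>

cycle = 13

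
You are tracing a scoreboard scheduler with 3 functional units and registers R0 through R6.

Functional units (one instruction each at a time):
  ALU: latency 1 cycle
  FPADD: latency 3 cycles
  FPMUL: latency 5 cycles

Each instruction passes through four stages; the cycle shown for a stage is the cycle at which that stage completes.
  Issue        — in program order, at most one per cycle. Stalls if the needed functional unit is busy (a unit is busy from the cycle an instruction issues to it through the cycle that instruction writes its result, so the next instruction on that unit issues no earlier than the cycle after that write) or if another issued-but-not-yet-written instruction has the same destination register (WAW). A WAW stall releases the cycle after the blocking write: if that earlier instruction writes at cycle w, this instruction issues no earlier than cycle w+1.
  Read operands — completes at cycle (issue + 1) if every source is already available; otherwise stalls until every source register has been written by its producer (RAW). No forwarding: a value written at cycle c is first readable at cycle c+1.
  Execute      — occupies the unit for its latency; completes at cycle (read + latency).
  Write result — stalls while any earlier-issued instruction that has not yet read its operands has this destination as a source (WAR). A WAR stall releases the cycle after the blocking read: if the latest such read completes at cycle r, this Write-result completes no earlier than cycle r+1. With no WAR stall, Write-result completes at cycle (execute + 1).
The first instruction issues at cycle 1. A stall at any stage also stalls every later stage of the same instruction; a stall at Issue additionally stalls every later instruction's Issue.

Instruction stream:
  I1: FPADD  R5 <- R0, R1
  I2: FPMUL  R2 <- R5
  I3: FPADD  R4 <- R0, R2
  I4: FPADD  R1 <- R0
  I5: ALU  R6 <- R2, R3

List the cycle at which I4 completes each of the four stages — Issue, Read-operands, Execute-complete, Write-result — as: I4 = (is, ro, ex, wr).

  I1 | 1 | 2 | 5 | 6
  I2 | 2 | 7 | 12 | 13   RAW R5: wait I1 write@6
  I3 | 7 | 14 | 17 | 18   struct: FPADD busy until I1 writes@6 · RAW R2: wait I2 write@13
  I4 | 19 | 20 | 23 | 24   struct: FPADD busy until I3 writes@18
  I5 | 20 | 21 | 22 | 23

I4 = (19, 20, 23, 24)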